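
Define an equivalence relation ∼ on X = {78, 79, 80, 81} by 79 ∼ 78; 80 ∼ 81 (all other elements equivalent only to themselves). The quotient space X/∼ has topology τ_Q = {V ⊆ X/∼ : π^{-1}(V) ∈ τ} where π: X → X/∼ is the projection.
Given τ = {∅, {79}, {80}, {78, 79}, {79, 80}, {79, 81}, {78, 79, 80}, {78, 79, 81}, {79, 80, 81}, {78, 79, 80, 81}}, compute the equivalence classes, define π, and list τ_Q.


X/∼ = {[78=79], [80=81]}; |τ_Q| = 3.

Equivalence classes: [78=79], [80=81].
Quotient map π: X → X/∼ sends 78 ↦ [78=79], 79 ↦ [78=79], 80 ↦ [80=81], 81 ↦ [80=81].
For each subset V ⊆ X/∼, compute π^{-1}(V) ⊆ X and check whether π^{-1}(V) ∈ τ. V is open in τ_Q iff π^{-1}(V) ∈ τ.
  V = {}: π^{-1}(V) = ∅ ∈ τ ✓.
  V = {[78=79]}: π^{-1}(V) = {78, 79} ∈ τ ✓.
  V = {[80=81]}: π^{-1}(V) = {80, 81} ∉ τ ✗.
  V = {[78=79], [80=81]}: π^{-1}(V) = {78, 79, 80, 81} ∈ τ ✓.
Open sets in the quotient: τ_Q = {{}, {[78=79]}, {[78=79], [80=81]}} (3 elements).


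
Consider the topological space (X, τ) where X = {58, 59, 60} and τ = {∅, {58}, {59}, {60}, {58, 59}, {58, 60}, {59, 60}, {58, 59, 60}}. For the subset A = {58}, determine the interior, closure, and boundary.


int(A) = {58}, cl(A) = {58}, ∂A = ∅.

Closed sets in (X, τ) are complements of opens:
  closed(X, τ) = {∅, {58}, {59}, {60}, {58, 59}, {58, 60}, {59, 60}, {58, 59, 60}}.
int(A) = ⋃ {U ∈ τ : U ⊆ A}. Opens contained in A: ∅, {58}.
Taking the union of these: int(A) = {58}.
cl(A) = ⋂ {C closed : A ⊆ C}. Closed sets containing A: {58}, {58, 59}, {58, 60}, {58, 59, 60}.
Intersecting these: cl(A) = {58}.
∂A = cl(A) ∖ int(A) = {58} ∖ {58} = ∅.


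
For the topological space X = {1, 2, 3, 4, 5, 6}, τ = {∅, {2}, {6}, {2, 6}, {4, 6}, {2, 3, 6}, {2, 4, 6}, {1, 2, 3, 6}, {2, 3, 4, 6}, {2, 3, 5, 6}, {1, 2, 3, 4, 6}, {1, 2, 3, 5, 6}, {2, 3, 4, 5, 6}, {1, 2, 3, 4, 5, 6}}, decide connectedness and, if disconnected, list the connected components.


(X, τ) is connected.

Find clopen sets (U ∈ τ with X ∖ U ∈ τ):
  U = ∅, X ∖ U = {1, 2, 3, 4, 5, 6} — both open, so U is clopen.
  U = {1, 2, 3, 4, 5, 6}, X ∖ U = ∅ — both open, so U is clopen.
Only trivial clopens (∅ and X) exist, so (X, τ) is connected.
Compute connected components by grouping points that agree on all clopens:
  component: {1, 2, 3, 4, 5, 6}


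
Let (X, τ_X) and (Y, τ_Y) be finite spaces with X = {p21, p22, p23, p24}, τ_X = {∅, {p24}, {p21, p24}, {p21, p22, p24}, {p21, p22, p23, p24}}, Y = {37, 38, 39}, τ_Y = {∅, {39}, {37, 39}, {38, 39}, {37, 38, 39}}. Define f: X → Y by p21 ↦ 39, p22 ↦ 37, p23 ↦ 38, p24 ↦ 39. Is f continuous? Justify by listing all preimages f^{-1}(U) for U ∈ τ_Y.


f is NOT continuous.

Compute f^{-1}(U) for each U ∈ τ_Y:
  U = ∅: f^{-1}(U) = ∅ ∈ τ_X ✓.
  U = {39}: f^{-1}(U) = {p21, p24} ∈ τ_X ✓.
  U = {37, 39}: f^{-1}(U) = {p21, p22, p24} ∈ τ_X ✓.
  U = {38, 39}: f^{-1}(U) = {p21, p23, p24} ∉ τ_X ✗.
  U = {37, 38, 39}: f^{-1}(U) = {p21, p22, p23, p24} ∈ τ_X ✓.
Found U = {38, 39} with f^{-1}(U) = {p21, p23, p24} not in τ_X. Therefore f is NOT continuous.


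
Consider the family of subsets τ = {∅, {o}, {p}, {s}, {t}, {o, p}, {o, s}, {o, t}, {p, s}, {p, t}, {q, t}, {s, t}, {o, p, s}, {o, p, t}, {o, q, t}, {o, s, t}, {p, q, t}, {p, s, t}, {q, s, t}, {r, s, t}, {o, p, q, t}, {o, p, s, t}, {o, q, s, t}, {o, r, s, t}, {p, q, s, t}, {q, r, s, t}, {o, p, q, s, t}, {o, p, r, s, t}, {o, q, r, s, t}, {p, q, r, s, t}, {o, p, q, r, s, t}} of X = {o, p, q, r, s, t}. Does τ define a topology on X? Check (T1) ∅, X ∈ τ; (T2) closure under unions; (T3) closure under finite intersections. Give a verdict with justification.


τ is NOT a topology on X.

Axiom (T1): ∅ ∈ τ? Yes; X ∈ τ? Yes.
Axiom (T2/T3): check pairwise unions and intersections of members of τ.
Counterexample for (T2): {p} ∪ {r, s, t} = {p, r, s, t} ∉ τ. Therefore τ is NOT a topology.


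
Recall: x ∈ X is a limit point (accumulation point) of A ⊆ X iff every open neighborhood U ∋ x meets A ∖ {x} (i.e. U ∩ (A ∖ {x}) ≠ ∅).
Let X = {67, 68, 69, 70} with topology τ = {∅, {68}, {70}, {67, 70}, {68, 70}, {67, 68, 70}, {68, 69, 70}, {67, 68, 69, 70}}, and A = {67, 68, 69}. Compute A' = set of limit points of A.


A' = {69}

For each x ∈ X, list the open sets U ∈ τ with x ∈ U, then check whether U ∩ (A ∖ {x}) ≠ ∅ for every such U.
  x = 67: open {67, 70} ∋ x has {67, 70} ∩ (A ∖ {67}) = ∅, so x is NOT a limit point.
  x = 68: open {68} ∋ x has {68} ∩ (A ∖ {68}) = ∅, so x is NOT a limit point.
  x = 69: opens ∋ x are {68, 69, 70}, {67, 68, 69, 70}; each meets A ∖ {69}, so x IS a limit point.
  x = 70: open {70} ∋ x has {70} ∩ (A ∖ {70}) = ∅, so x is NOT a limit point.
Collecting: A' = {69}.


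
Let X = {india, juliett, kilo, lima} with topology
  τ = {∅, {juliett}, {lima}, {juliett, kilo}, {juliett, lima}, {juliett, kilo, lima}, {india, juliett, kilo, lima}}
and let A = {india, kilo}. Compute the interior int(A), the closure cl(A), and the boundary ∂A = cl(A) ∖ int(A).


int(A) = ∅, cl(A) = {india, kilo}, ∂A = {india, kilo}.

Closed sets in (X, τ) are complements of opens:
  closed(X, τ) = {∅, {india}, {india, kilo}, {india, lima}, {india, juliett, kilo}, {india, kilo, lima}, {india, juliett, kilo, lima}}.
int(A) = ⋃ {U ∈ τ : U ⊆ A}. Opens contained in A: ∅.
Taking the union of these: int(A) = ∅.
cl(A) = ⋂ {C closed : A ⊆ C}. Closed sets containing A: {india, kilo}, {india, juliett, kilo}, {india, kilo, lima}, {india, juliett, kilo, lima}.
Intersecting these: cl(A) = {india, kilo}.
∂A = cl(A) ∖ int(A) = {india, kilo} ∖ ∅ = {india, kilo}.


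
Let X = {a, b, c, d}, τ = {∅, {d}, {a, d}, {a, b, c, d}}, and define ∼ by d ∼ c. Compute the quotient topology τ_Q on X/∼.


X/∼ = {[a], [b], [c=d]}; |τ_Q| = 2.

Equivalence classes: [a], [b], [c=d].
Quotient map π: X → X/∼ sends a ↦ [a], b ↦ [b], c ↦ [c=d], d ↦ [c=d].
For each subset V ⊆ X/∼, compute π^{-1}(V) ⊆ X and check whether π^{-1}(V) ∈ τ. V is open in τ_Q iff π^{-1}(V) ∈ τ.
  V = {}: π^{-1}(V) = ∅ ∈ τ ✓.
  V = {[a]}: π^{-1}(V) = {a} ∉ τ ✗.
  V = {[b]}: π^{-1}(V) = {b} ∉ τ ✗.
  V = {[a], [b]}: π^{-1}(V) = {a, b} ∉ τ ✗.
  V = {[c=d]}: π^{-1}(V) = {c, d} ∉ τ ✗.
  V = {[a], [c=d]}: π^{-1}(V) = {a, c, d} ∉ τ ✗.
  V = {[b], [c=d]}: π^{-1}(V) = {b, c, d} ∉ τ ✗.
  V = {[a], [b], [c=d]}: π^{-1}(V) = {a, b, c, d} ∈ τ ✓.
Open sets in the quotient: τ_Q = {{}, {[a], [b], [c=d]}} (2 elements).


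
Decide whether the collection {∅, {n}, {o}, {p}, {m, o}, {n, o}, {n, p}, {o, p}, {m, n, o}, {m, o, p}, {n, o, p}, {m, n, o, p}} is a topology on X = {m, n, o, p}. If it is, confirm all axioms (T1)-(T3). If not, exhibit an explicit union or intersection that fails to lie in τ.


τ IS a topology on X.

Axiom (T1): ∅ ∈ τ? Yes; X ∈ τ? Yes.
Axiom (T2/T3): check pairwise unions and intersections of members of τ.
All pairwise intersections and unions checked — each lies in τ. Therefore τ satisfies (T1), (T2), (T3): it IS a topology on X.


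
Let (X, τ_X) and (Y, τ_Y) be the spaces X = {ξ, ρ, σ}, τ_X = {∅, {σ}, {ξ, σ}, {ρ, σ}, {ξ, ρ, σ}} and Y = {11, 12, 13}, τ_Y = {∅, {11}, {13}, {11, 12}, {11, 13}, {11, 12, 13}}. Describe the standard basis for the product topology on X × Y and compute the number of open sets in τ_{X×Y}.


Basis B = {∅ × ∅, {σ} × {11}, {σ} × {13}, {ξ, σ} × {11}, {ξ, σ} × {13}, {ρ, σ} × {11}, {ρ, σ} × {13}, {σ} × {11, 12}, {σ} × {11, 13}, {ξ, ρ, σ} × {11}, {ξ, ρ, σ} × {13}, {σ} × {11, 12, 13}, {ξ, σ} × {11, 12}, {ξ, σ} × {11, 13}, {ρ, σ} × {11, 12}, {ρ, σ} × {11, 13}, {ξ, σ} × {11, 12, 13}, {ξ, ρ, σ} × {11, 12}, {ξ, ρ, σ} × {11, 13}, {ρ, σ} × {11, 12, 13}, {ξ, ρ, σ} × {11, 12, 13}}; |τ_{X×Y}| = 70.

Enumerate products U × V with U ∈ τ_X, V ∈ τ_Y (deduplicated):
  ∅ × ∅ = {} (∅)
  {σ} × {11} = {(σ,11)}
  {σ} × {13} = {(σ,13)}
  {ξ, σ} × {11} = {(ξ,11), (σ,11)}
  {ξ, σ} × {13} = {(ξ,13), (σ,13)}
  {ρ, σ} × {11} = {(ρ,11), (σ,11)}
  {ρ, σ} × {13} = {(ρ,13), (σ,13)}
  {σ} × {11, 12} = {(σ,11), (σ,12)}
  {σ} × {11, 13} = {(σ,11), (σ,13)}
  {ξ, ρ, σ} × {11} = {(ξ,11), (ρ,11), (σ,11)}
  {ξ, ρ, σ} × {13} = {(ξ,13), (ρ,13), (σ,13)}
  {σ} × {11, 12, 13} = {(σ,11), (σ,12), (σ,13)}
  {ξ, σ} × {11, 12} = {(ξ,11), (ξ,12), (σ,11), (σ,12)}
  {ξ, σ} × {11, 13} = {(ξ,11), (ξ,13), (σ,11), (σ,13)}
  {ρ, σ} × {11, 12} = {(ρ,11), (ρ,12), (σ,11), (σ,12)}
  {ρ, σ} × {11, 13} = {(ρ,11), (ρ,13), (σ,11), (σ,13)}
  {ξ, σ} × {11, 12, 13} = {(ξ,11), (ξ,12), (ξ,13), (σ,11), (σ,12), (σ,13)}
  {ξ, ρ, σ} × {11, 12} = {(ξ,11), (ξ,12), (ρ,11), (ρ,12), (σ,11), (σ,12)}
  {ξ, ρ, σ} × {11, 13} = {(ξ,11), (ξ,13), (ρ,11), (ρ,13), (σ,11), (σ,13)}
  {ρ, σ} × {11, 12, 13} = {(ρ,11), (ρ,12), (ρ,13), (σ,11), (σ,12), (σ,13)}
  {ξ, ρ, σ} × {11, 12, 13} = {(ξ,11), (ξ,12), (ξ,13), (ρ,11), (ρ,12), (ρ,13), (σ,11), (σ,12), (σ,13)}
These 21 distinct sets form the basis B.
Close under arbitrary unions to get τ_{X×Y}; counting gives |τ_{X×Y}| = 70.


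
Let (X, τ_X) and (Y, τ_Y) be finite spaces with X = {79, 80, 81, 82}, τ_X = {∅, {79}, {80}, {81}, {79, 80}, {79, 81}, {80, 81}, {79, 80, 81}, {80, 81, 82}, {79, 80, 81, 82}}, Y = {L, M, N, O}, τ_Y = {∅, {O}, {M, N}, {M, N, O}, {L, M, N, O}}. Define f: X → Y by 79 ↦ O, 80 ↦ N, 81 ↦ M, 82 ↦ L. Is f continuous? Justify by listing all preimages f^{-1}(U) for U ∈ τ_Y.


f IS continuous.

Compute f^{-1}(U) for each U ∈ τ_Y:
  U = ∅: f^{-1}(U) = ∅ ∈ τ_X ✓.
  U = {O}: f^{-1}(U) = {79} ∈ τ_X ✓.
  U = {M, N}: f^{-1}(U) = {80, 81} ∈ τ_X ✓.
  U = {M, N, O}: f^{-1}(U) = {79, 80, 81} ∈ τ_X ✓.
  U = {L, M, N, O}: f^{-1}(U) = {79, 80, 81, 82} ∈ τ_X ✓.
Every preimage lies in τ_X, so f IS continuous.


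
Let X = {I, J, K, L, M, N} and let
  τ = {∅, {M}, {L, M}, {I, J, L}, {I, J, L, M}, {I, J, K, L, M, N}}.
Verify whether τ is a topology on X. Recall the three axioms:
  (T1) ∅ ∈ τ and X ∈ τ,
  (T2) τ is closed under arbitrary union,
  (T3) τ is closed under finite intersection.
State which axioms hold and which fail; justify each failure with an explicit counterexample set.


τ is NOT a topology on X.

Axiom (T1): ∅ ∈ τ? Yes; X ∈ τ? Yes.
Axiom (T2/T3): check pairwise unions and intersections of members of τ.
Counterexample for (T3): {L, M} ∩ {I, J, L} = {L} ∉ τ. Therefore τ is NOT a topology.


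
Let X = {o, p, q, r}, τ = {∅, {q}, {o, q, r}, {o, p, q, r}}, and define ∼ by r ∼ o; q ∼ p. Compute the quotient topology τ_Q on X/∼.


X/∼ = {[o=r], [p=q]}; |τ_Q| = 2.

Equivalence classes: [o=r], [p=q].
Quotient map π: X → X/∼ sends o ↦ [o=r], p ↦ [p=q], q ↦ [p=q], r ↦ [o=r].
For each subset V ⊆ X/∼, compute π^{-1}(V) ⊆ X and check whether π^{-1}(V) ∈ τ. V is open in τ_Q iff π^{-1}(V) ∈ τ.
  V = {}: π^{-1}(V) = ∅ ∈ τ ✓.
  V = {[o=r]}: π^{-1}(V) = {o, r} ∉ τ ✗.
  V = {[p=q]}: π^{-1}(V) = {p, q} ∉ τ ✗.
  V = {[o=r], [p=q]}: π^{-1}(V) = {o, p, q, r} ∈ τ ✓.
Open sets in the quotient: τ_Q = {{}, {[o=r], [p=q]}} (2 elements).


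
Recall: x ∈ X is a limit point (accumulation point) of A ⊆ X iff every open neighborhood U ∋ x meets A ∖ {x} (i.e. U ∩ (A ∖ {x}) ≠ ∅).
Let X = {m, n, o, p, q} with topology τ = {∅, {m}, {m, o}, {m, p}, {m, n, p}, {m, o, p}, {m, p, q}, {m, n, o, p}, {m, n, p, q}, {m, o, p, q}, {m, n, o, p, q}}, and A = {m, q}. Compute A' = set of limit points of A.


A' = {n, o, p, q}

For each x ∈ X, list the open sets U ∈ τ with x ∈ U, then check whether U ∩ (A ∖ {x}) ≠ ∅ for every such U.
  x = m: open {m} ∋ x has {m} ∩ (A ∖ {m}) = ∅, so x is NOT a limit point.
  x = n: opens ∋ x are {m, n, p}, {m, n, o, p}, {m, n, p, q}, {m, n, o, p, q}; each meets A ∖ {n}, so x IS a limit point.
  x = o: opens ∋ x are {m, o}, {m, o, p}, {m, n, o, p}, {m, o, p, q}, {m, n, o, p, q}; each meets A ∖ {o}, so x IS a limit point.
  x = p: opens ∋ x are {m, p}, {m, n, p}, {m, o, p}, {m, p, q}, {m, n, o, p}, {m, n, p, q}, {m, o, p, q}, {m, n, o, p, q}; each meets A ∖ {p}, so x IS a limit point.
  x = q: opens ∋ x are {m, p, q}, {m, n, p, q}, {m, o, p, q}, {m, n, o, p, q}; each meets A ∖ {q}, so x IS a limit point.
Collecting: A' = {n, o, p, q}.


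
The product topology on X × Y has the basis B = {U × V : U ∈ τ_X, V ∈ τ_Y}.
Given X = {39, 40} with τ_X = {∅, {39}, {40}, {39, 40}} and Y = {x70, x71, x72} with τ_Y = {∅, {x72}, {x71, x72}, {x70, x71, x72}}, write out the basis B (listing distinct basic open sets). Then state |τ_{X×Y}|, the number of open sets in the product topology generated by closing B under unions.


Basis B = {∅ × ∅, {39} × {x72}, {40} × {x72}, {39} × {x71, x72}, {39, 40} × {x72}, {40} × {x71, x72}, {39} × {x70, x71, x72}, {40} × {x70, x71, x72}, {39, 40} × {x71, x72}, {39, 40} × {x70, x71, x72}}; |τ_{X×Y}| = 16.

Enumerate products U × V with U ∈ τ_X, V ∈ τ_Y (deduplicated):
  ∅ × ∅ = {} (∅)
  {39} × {x72} = {(39,x72)}
  {40} × {x72} = {(40,x72)}
  {39} × {x71, x72} = {(39,x71), (39,x72)}
  {39, 40} × {x72} = {(39,x72), (40,x72)}
  {40} × {x71, x72} = {(40,x71), (40,x72)}
  {39} × {x70, x71, x72} = {(39,x70), (39,x71), (39,x72)}
  {40} × {x70, x71, x72} = {(40,x70), (40,x71), (40,x72)}
  {39, 40} × {x71, x72} = {(39,x71), (39,x72), (40,x71), (40,x72)}
  {39, 40} × {x70, x71, x72} = {(39,x70), (39,x71), (39,x72), (40,x70), (40,x71), (40,x72)}
These 10 distinct sets form the basis B.
Close under arbitrary unions to get τ_{X×Y}; counting gives |τ_{X×Y}| = 16.


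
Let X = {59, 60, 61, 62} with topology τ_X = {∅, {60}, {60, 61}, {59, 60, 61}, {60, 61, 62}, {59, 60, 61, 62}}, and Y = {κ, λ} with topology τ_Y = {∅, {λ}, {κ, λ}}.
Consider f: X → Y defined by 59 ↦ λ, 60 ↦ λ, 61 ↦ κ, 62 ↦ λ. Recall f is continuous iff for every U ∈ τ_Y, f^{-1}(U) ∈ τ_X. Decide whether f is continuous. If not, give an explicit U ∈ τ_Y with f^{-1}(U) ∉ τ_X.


f is NOT continuous.

Compute f^{-1}(U) for each U ∈ τ_Y:
  U = ∅: f^{-1}(U) = ∅ ∈ τ_X ✓.
  U = {λ}: f^{-1}(U) = {59, 60, 62} ∉ τ_X ✗.
  U = {κ, λ}: f^{-1}(U) = {59, 60, 61, 62} ∈ τ_X ✓.
Found U = {λ} with f^{-1}(U) = {59, 60, 62} not in τ_X. Therefore f is NOT continuous.


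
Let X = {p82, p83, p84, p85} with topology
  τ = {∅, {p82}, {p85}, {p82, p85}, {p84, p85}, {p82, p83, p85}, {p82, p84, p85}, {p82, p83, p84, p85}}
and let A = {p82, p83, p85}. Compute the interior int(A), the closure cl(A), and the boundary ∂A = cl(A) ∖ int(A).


int(A) = {p82, p83, p85}, cl(A) = {p82, p83, p84, p85}, ∂A = {p84}.

Closed sets in (X, τ) are complements of opens:
  closed(X, τ) = {∅, {p83}, {p84}, {p82, p83}, {p83, p84}, {p82, p83, p84}, {p83, p84, p85}, {p82, p83, p84, p85}}.
int(A) = ⋃ {U ∈ τ : U ⊆ A}. Opens contained in A: ∅, {p82}, {p85}, {p82, p85}, {p82, p83, p85}.
Taking the union of these: int(A) = {p82, p83, p85}.
cl(A) = ⋂ {C closed : A ⊆ C}. Closed sets containing A: {p82, p83, p84, p85}.
Intersecting these: cl(A) = {p82, p83, p84, p85}.
∂A = cl(A) ∖ int(A) = {p82, p83, p84, p85} ∖ {p82, p83, p85} = {p84}.


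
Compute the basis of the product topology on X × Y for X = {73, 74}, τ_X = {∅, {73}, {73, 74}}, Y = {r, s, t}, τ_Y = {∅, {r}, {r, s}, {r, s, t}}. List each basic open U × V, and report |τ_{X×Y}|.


Basis B = {∅ × ∅, {73} × {r}, {73} × {r, s}, {73, 74} × {r}, {73} × {r, s, t}, {73, 74} × {r, s}, {73, 74} × {r, s, t}}; |τ_{X×Y}| = 10.

Enumerate products U × V with U ∈ τ_X, V ∈ τ_Y (deduplicated):
  ∅ × ∅ = {} (∅)
  {73} × {r} = {(73,r)}
  {73} × {r, s} = {(73,r), (73,s)}
  {73, 74} × {r} = {(73,r), (74,r)}
  {73} × {r, s, t} = {(73,r), (73,s), (73,t)}
  {73, 74} × {r, s} = {(73,r), (73,s), (74,r), (74,s)}
  {73, 74} × {r, s, t} = {(73,r), (73,s), (73,t), (74,r), (74,s), (74,t)}
These 7 distinct sets form the basis B.
Close under arbitrary unions to get τ_{X×Y}; counting gives |τ_{X×Y}| = 10.


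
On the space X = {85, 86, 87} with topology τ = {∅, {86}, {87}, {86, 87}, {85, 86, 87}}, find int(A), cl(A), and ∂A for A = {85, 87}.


int(A) = {87}, cl(A) = {85, 87}, ∂A = {85}.

Closed sets in (X, τ) are complements of opens:
  closed(X, τ) = {∅, {85}, {85, 86}, {85, 87}, {85, 86, 87}}.
int(A) = ⋃ {U ∈ τ : U ⊆ A}. Opens contained in A: ∅, {87}.
Taking the union of these: int(A) = {87}.
cl(A) = ⋂ {C closed : A ⊆ C}. Closed sets containing A: {85, 87}, {85, 86, 87}.
Intersecting these: cl(A) = {85, 87}.
∂A = cl(A) ∖ int(A) = {85, 87} ∖ {87} = {85}.


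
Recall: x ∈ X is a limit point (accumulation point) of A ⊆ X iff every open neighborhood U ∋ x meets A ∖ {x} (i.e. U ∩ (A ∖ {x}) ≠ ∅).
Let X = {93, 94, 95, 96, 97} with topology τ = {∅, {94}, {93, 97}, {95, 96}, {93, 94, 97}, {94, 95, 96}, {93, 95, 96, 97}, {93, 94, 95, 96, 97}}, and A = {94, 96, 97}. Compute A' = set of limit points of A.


A' = {93, 95}

For each x ∈ X, list the open sets U ∈ τ with x ∈ U, then check whether U ∩ (A ∖ {x}) ≠ ∅ for every such U.
  x = 93: opens ∋ x are {93, 97}, {93, 94, 97}, {93, 95, 96, 97}, {93, 94, 95, 96, 97}; each meets A ∖ {93}, so x IS a limit point.
  x = 94: open {94} ∋ x has {94} ∩ (A ∖ {94}) = ∅, so x is NOT a limit point.
  x = 95: opens ∋ x are {95, 96}, {94, 95, 96}, {93, 95, 96, 97}, {93, 94, 95, 96, 97}; each meets A ∖ {95}, so x IS a limit point.
  x = 96: open {95, 96} ∋ x has {95, 96} ∩ (A ∖ {96}) = ∅, so x is NOT a limit point.
  x = 97: open {93, 97} ∋ x has {93, 97} ∩ (A ∖ {97}) = ∅, so x is NOT a limit point.
Collecting: A' = {93, 95}.


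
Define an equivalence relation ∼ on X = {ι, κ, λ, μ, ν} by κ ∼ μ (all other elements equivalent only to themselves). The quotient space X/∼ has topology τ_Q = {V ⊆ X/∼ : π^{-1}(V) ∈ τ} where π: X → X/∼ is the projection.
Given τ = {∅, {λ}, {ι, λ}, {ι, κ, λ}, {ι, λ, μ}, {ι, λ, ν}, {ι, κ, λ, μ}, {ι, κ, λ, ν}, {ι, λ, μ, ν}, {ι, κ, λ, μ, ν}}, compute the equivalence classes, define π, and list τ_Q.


X/∼ = {[ι], [κ=μ], [λ], [ν]}; |τ_Q| = 6.

Equivalence classes: [ι], [κ=μ], [λ], [ν].
Quotient map π: X → X/∼ sends ι ↦ [ι], κ ↦ [κ=μ], λ ↦ [λ], μ ↦ [κ=μ], ν ↦ [ν].
For each subset V ⊆ X/∼, compute π^{-1}(V) ⊆ X and check whether π^{-1}(V) ∈ τ. V is open in τ_Q iff π^{-1}(V) ∈ τ.
  V = {}: π^{-1}(V) = ∅ ∈ τ ✓.
  V = {[ι]}: π^{-1}(V) = {ι} ∉ τ ✗.
  V = {[κ=μ]}: π^{-1}(V) = {κ, μ} ∉ τ ✗.
  V = {[ι], [κ=μ]}: π^{-1}(V) = {ι, κ, μ} ∉ τ ✗.
  V = {[λ]}: π^{-1}(V) = {λ} ∈ τ ✓.
  V = {[ι], [λ]}: π^{-1}(V) = {ι, λ} ∈ τ ✓.
  V = {[κ=μ], [λ]}: π^{-1}(V) = {κ, λ, μ} ∉ τ ✗.
  V = {[ι], [κ=μ], [λ]}: π^{-1}(V) = {ι, κ, λ, μ} ∈ τ ✓.
  V = {[ν]}: π^{-1}(V) = {ν} ∉ τ ✗.
  V = {[ι], [ν]}: π^{-1}(V) = {ι, ν} ∉ τ ✗.
  V = {[κ=μ], [ν]}: π^{-1}(V) = {κ, μ, ν} ∉ τ ✗.
  V = {[ι], [κ=μ], [ν]}: π^{-1}(V) = {ι, κ, μ, ν} ∉ τ ✗.
  V = {[λ], [ν]}: π^{-1}(V) = {λ, ν} ∉ τ ✗.
  V = {[ι], [λ], [ν]}: π^{-1}(V) = {ι, λ, ν} ∈ τ ✓.
  V = {[κ=μ], [λ], [ν]}: π^{-1}(V) = {κ, λ, μ, ν} ∉ τ ✗.
  V = {[ι], [κ=μ], [λ], [ν]}: π^{-1}(V) = {ι, κ, λ, μ, ν} ∈ τ ✓.
Open sets in the quotient: τ_Q = {{}, {[λ]}, {[ι], [λ]}, {[ι], [κ=μ], [λ]}, {[ι], [λ], [ν]}, {[ι], [κ=μ], [λ], [ν]}} (6 elements).


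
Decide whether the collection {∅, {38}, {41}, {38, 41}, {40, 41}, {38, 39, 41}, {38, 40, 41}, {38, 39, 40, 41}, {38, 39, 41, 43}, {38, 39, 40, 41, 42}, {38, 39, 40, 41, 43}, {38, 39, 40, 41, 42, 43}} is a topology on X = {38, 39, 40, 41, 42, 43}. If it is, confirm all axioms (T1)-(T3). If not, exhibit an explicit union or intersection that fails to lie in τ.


τ IS a topology on X.

Axiom (T1): ∅ ∈ τ? Yes; X ∈ τ? Yes.
Axiom (T2/T3): check pairwise unions and intersections of members of τ.
All pairwise intersections and unions checked — each lies in τ. Therefore τ satisfies (T1), (T2), (T3): it IS a topology on X.


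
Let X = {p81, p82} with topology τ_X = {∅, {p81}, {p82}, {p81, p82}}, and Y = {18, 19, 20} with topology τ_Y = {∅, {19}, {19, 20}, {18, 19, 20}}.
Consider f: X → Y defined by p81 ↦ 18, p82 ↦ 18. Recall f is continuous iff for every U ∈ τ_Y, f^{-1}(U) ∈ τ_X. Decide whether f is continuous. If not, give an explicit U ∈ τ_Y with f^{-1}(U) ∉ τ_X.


f IS continuous.

Compute f^{-1}(U) for each U ∈ τ_Y:
  U = ∅: f^{-1}(U) = ∅ ∈ τ_X ✓.
  U = {19}: f^{-1}(U) = ∅ ∈ τ_X ✓.
  U = {19, 20}: f^{-1}(U) = ∅ ∈ τ_X ✓.
  U = {18, 19, 20}: f^{-1}(U) = {p81, p82} ∈ τ_X ✓.
Every preimage lies in τ_X, so f IS continuous.


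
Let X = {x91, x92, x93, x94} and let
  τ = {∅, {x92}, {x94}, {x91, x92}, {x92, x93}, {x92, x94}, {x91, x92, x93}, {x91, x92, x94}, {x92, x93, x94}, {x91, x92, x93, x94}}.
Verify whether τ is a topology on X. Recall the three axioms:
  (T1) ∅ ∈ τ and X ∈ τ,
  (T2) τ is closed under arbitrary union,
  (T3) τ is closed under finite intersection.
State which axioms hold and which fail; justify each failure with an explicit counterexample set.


τ IS a topology on X.

Axiom (T1): ∅ ∈ τ? Yes; X ∈ τ? Yes.
Axiom (T2/T3): check pairwise unions and intersections of members of τ.
All pairwise intersections and unions checked — each lies in τ. Therefore τ satisfies (T1), (T2), (T3): it IS a topology on X.


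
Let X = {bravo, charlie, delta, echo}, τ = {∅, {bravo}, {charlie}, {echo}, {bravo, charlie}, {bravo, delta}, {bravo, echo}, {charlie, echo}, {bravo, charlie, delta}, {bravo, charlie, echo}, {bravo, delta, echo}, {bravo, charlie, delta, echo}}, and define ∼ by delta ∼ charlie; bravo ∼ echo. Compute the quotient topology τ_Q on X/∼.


X/∼ = {[bravo=echo], [charlie=delta]}; |τ_Q| = 3.

Equivalence classes: [bravo=echo], [charlie=delta].
Quotient map π: X → X/∼ sends bravo ↦ [bravo=echo], charlie ↦ [charlie=delta], delta ↦ [charlie=delta], echo ↦ [bravo=echo].
For each subset V ⊆ X/∼, compute π^{-1}(V) ⊆ X and check whether π^{-1}(V) ∈ τ. V is open in τ_Q iff π^{-1}(V) ∈ τ.
  V = {}: π^{-1}(V) = ∅ ∈ τ ✓.
  V = {[bravo=echo]}: π^{-1}(V) = {bravo, echo} ∈ τ ✓.
  V = {[charlie=delta]}: π^{-1}(V) = {charlie, delta} ∉ τ ✗.
  V = {[bravo=echo], [charlie=delta]}: π^{-1}(V) = {bravo, charlie, delta, echo} ∈ τ ✓.
Open sets in the quotient: τ_Q = {{}, {[bravo=echo]}, {[bravo=echo], [charlie=delta]}} (3 elements).


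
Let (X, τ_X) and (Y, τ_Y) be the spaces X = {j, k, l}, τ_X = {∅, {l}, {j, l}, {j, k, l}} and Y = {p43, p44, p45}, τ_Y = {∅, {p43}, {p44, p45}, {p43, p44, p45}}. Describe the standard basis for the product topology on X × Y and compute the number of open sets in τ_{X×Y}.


Basis B = {∅ × ∅, {l} × {p43}, {j, l} × {p43}, {l} × {p44, p45}, {j, k, l} × {p43}, {l} × {p43, p44, p45}, {j, l} × {p44, p45}, {j, l} × {p43, p44, p45}, {j, k, l} × {p44, p45}, {j, k, l} × {p43, p44, p45}}; |τ_{X×Y}| = 16.

Enumerate products U × V with U ∈ τ_X, V ∈ τ_Y (deduplicated):
  ∅ × ∅ = {} (∅)
  {l} × {p43} = {(l,p43)}
  {j, l} × {p43} = {(j,p43), (l,p43)}
  {l} × {p44, p45} = {(l,p44), (l,p45)}
  {j, k, l} × {p43} = {(j,p43), (k,p43), (l,p43)}
  {l} × {p43, p44, p45} = {(l,p43), (l,p44), (l,p45)}
  {j, l} × {p44, p45} = {(j,p44), (j,p45), (l,p44), (l,p45)}
  {j, l} × {p43, p44, p45} = {(j,p43), (j,p44), (j,p45), (l,p43), (l,p44), (l,p45)}
  {j, k, l} × {p44, p45} = {(j,p44), (j,p45), (k,p44), (k,p45), (l,p44), (l,p45)}
  {j, k, l} × {p43, p44, p45} = {(j,p43), (j,p44), (j,p45), (k,p43), (k,p44), (k,p45), (l,p43), (l,p44), (l,p45)}
These 10 distinct sets form the basis B.
Close under arbitrary unions to get τ_{X×Y}; counting gives |τ_{X×Y}| = 16.


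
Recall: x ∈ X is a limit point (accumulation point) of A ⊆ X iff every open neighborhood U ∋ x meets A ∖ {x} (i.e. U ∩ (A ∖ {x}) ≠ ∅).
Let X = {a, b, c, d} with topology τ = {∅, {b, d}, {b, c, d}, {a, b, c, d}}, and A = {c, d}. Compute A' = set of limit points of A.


A' = {a, b, c}

For each x ∈ X, list the open sets U ∈ τ with x ∈ U, then check whether U ∩ (A ∖ {x}) ≠ ∅ for every such U.
  x = a: opens ∋ x are {a, b, c, d}; each meets A ∖ {a}, so x IS a limit point.
  x = b: opens ∋ x are {b, d}, {b, c, d}, {a, b, c, d}; each meets A ∖ {b}, so x IS a limit point.
  x = c: opens ∋ x are {b, c, d}, {a, b, c, d}; each meets A ∖ {c}, so x IS a limit point.
  x = d: open {b, d} ∋ x has {b, d} ∩ (A ∖ {d}) = ∅, so x is NOT a limit point.
Collecting: A' = {a, b, c}.


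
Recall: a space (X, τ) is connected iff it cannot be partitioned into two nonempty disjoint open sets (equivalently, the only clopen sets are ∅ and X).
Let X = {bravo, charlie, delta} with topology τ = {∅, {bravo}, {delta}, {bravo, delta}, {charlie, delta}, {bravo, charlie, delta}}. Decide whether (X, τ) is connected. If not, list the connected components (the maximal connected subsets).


(X, τ) is disconnected; components = [{bravo}, {charlie, delta}].

Find clopen sets (U ∈ τ with X ∖ U ∈ τ):
  U = ∅, X ∖ U = {bravo, charlie, delta} — both open, so U is clopen.
  U = {bravo}, X ∖ U = {charlie, delta} — both open, so U is clopen.
  U = {charlie, delta}, X ∖ U = {bravo} — both open, so U is clopen.
  U = {bravo, charlie, delta}, X ∖ U = ∅ — both open, so U is clopen.
Nontrivial clopen(s) exist: e.g. {charlie, delta}. So (X, τ) is disconnected.
Compute connected components by grouping points that agree on all clopens:
  component: {bravo}
  component: {charlie, delta}


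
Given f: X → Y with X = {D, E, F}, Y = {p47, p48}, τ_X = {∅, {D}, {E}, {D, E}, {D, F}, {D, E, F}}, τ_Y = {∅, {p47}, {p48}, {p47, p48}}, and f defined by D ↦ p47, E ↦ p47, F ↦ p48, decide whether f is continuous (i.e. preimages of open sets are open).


f is NOT continuous.

Compute f^{-1}(U) for each U ∈ τ_Y:
  U = ∅: f^{-1}(U) = ∅ ∈ τ_X ✓.
  U = {p47}: f^{-1}(U) = {D, E} ∈ τ_X ✓.
  U = {p48}: f^{-1}(U) = {F} ∉ τ_X ✗.
  U = {p47, p48}: f^{-1}(U) = {D, E, F} ∈ τ_X ✓.
Found U = {p48} with f^{-1}(U) = {F} not in τ_X. Therefore f is NOT continuous.


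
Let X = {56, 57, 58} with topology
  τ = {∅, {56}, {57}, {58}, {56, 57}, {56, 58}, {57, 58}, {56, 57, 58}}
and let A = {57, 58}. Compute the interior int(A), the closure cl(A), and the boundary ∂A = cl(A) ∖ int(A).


int(A) = {57, 58}, cl(A) = {57, 58}, ∂A = ∅.

Closed sets in (X, τ) are complements of opens:
  closed(X, τ) = {∅, {56}, {57}, {58}, {56, 57}, {56, 58}, {57, 58}, {56, 57, 58}}.
int(A) = ⋃ {U ∈ τ : U ⊆ A}. Opens contained in A: ∅, {57}, {58}, {57, 58}.
Taking the union of these: int(A) = {57, 58}.
cl(A) = ⋂ {C closed : A ⊆ C}. Closed sets containing A: {57, 58}, {56, 57, 58}.
Intersecting these: cl(A) = {57, 58}.
∂A = cl(A) ∖ int(A) = {57, 58} ∖ {57, 58} = ∅.


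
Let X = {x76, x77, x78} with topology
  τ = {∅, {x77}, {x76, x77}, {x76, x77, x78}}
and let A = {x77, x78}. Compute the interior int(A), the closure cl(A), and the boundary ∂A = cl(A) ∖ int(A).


int(A) = {x77}, cl(A) = {x76, x77, x78}, ∂A = {x76, x78}.

Closed sets in (X, τ) are complements of opens:
  closed(X, τ) = {∅, {x78}, {x76, x78}, {x76, x77, x78}}.
int(A) = ⋃ {U ∈ τ : U ⊆ A}. Opens contained in A: ∅, {x77}.
Taking the union of these: int(A) = {x77}.
cl(A) = ⋂ {C closed : A ⊆ C}. Closed sets containing A: {x76, x77, x78}.
Intersecting these: cl(A) = {x76, x77, x78}.
∂A = cl(A) ∖ int(A) = {x76, x77, x78} ∖ {x77} = {x76, x78}.


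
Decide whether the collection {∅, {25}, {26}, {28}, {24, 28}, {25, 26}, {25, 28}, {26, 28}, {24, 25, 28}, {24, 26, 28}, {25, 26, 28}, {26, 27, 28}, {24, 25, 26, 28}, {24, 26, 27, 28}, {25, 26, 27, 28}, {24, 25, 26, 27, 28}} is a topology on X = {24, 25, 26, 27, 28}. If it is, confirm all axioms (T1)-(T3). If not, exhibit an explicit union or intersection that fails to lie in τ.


τ IS a topology on X.

Axiom (T1): ∅ ∈ τ? Yes; X ∈ τ? Yes.
Axiom (T2/T3): check pairwise unions and intersections of members of τ.
All pairwise intersections and unions checked — each lies in τ. Therefore τ satisfies (T1), (T2), (T3): it IS a topology on X.


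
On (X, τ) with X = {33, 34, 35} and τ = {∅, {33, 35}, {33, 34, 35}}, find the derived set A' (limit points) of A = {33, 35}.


A' = {33, 34, 35}

For each x ∈ X, list the open sets U ∈ τ with x ∈ U, then check whether U ∩ (A ∖ {x}) ≠ ∅ for every such U.
  x = 33: opens ∋ x are {33, 35}, {33, 34, 35}; each meets A ∖ {33}, so x IS a limit point.
  x = 34: opens ∋ x are {33, 34, 35}; each meets A ∖ {34}, so x IS a limit point.
  x = 35: opens ∋ x are {33, 35}, {33, 34, 35}; each meets A ∖ {35}, so x IS a limit point.
Collecting: A' = {33, 34, 35}.


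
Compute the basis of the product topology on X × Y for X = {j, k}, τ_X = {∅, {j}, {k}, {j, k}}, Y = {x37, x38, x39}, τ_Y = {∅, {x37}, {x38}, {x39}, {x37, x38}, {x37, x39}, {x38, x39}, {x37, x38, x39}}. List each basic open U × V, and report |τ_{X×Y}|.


Basis B = {∅ × ∅, {j} × {x37}, {j} × {x38}, {j} × {x39}, {k} × {x37}, {k} × {x38}, {k} × {x39}, {j} × {x37, x38}, {j} × {x37, x39}, {j, k} × {x37}, {j} × {x38, x39}, {j, k} × {x38}, {j, k} × {x39}, {k} × {x37, x38}, {k} × {x37, x39}, {k} × {x38, x39}, {j} × {x37, x38, x39}, {k} × {x37, x38, x39}, {j, k} × {x37, x38}, {j, k} × {x37, x39}, {j, k} × {x38, x39}, {j, k} × {x37, x38, x39}}; |τ_{X×Y}| = 64.

Enumerate products U × V with U ∈ τ_X, V ∈ τ_Y (deduplicated):
  ∅ × ∅ = {} (∅)
  {j} × {x37} = {(j,x37)}
  {j} × {x38} = {(j,x38)}
  {j} × {x39} = {(j,x39)}
  {k} × {x37} = {(k,x37)}
  {k} × {x38} = {(k,x38)}
  {k} × {x39} = {(k,x39)}
  {j} × {x37, x38} = {(j,x37), (j,x38)}
  {j} × {x37, x39} = {(j,x37), (j,x39)}
  {j, k} × {x37} = {(j,x37), (k,x37)}
  {j} × {x38, x39} = {(j,x38), (j,x39)}
  {j, k} × {x38} = {(j,x38), (k,x38)}
  {j, k} × {x39} = {(j,x39), (k,x39)}
  {k} × {x37, x38} = {(k,x37), (k,x38)}
  {k} × {x37, x39} = {(k,x37), (k,x39)}
  {k} × {x38, x39} = {(k,x38), (k,x39)}
  {j} × {x37, x38, x39} = {(j,x37), (j,x38), (j,x39)}
  {k} × {x37, x38, x39} = {(k,x37), (k,x38), (k,x39)}
  {j, k} × {x37, x38} = {(j,x37), (j,x38), (k,x37), (k,x38)}
  {j, k} × {x37, x39} = {(j,x37), (j,x39), (k,x37), (k,x39)}
  {j, k} × {x38, x39} = {(j,x38), (j,x39), (k,x38), (k,x39)}
  {j, k} × {x37, x38, x39} = {(j,x37), (j,x38), (j,x39), (k,x37), (k,x38), (k,x39)}
These 22 distinct sets form the basis B.
Close under arbitrary unions to get τ_{X×Y}; counting gives |τ_{X×Y}| = 64.


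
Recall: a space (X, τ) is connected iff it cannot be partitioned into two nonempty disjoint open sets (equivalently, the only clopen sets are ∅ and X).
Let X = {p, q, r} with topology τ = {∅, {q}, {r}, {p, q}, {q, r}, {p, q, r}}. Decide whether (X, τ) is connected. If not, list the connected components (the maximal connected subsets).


(X, τ) is disconnected; components = [{r}, {p, q}].

Find clopen sets (U ∈ τ with X ∖ U ∈ τ):
  U = ∅, X ∖ U = {p, q, r} — both open, so U is clopen.
  U = {r}, X ∖ U = {p, q} — both open, so U is clopen.
  U = {p, q}, X ∖ U = {r} — both open, so U is clopen.
  U = {p, q, r}, X ∖ U = ∅ — both open, so U is clopen.
Nontrivial clopen(s) exist: e.g. {r}. So (X, τ) is disconnected.
Compute connected components by grouping points that agree on all clopens:
  component: {r}
  component: {p, q}


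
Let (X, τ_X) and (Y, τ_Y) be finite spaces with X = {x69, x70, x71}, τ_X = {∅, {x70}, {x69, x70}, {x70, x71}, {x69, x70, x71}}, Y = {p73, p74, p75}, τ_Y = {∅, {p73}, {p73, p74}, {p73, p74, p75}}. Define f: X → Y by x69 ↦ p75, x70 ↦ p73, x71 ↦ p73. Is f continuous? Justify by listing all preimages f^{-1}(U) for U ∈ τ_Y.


f IS continuous.

Compute f^{-1}(U) for each U ∈ τ_Y:
  U = ∅: f^{-1}(U) = ∅ ∈ τ_X ✓.
  U = {p73}: f^{-1}(U) = {x70, x71} ∈ τ_X ✓.
  U = {p73, p74}: f^{-1}(U) = {x70, x71} ∈ τ_X ✓.
  U = {p73, p74, p75}: f^{-1}(U) = {x69, x70, x71} ∈ τ_X ✓.
Every preimage lies in τ_X, so f IS continuous.


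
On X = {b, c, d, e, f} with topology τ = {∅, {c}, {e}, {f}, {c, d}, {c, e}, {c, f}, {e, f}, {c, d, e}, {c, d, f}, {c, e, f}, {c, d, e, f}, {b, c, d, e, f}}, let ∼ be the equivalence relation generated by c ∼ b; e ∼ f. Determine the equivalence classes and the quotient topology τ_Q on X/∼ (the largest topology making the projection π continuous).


X/∼ = {[b=c], [d], [e=f]}; |τ_Q| = 3.

Equivalence classes: [b=c], [d], [e=f].
Quotient map π: X → X/∼ sends b ↦ [b=c], c ↦ [b=c], d ↦ [d], e ↦ [e=f], f ↦ [e=f].
For each subset V ⊆ X/∼, compute π^{-1}(V) ⊆ X and check whether π^{-1}(V) ∈ τ. V is open in τ_Q iff π^{-1}(V) ∈ τ.
  V = {}: π^{-1}(V) = ∅ ∈ τ ✓.
  V = {[b=c]}: π^{-1}(V) = {b, c} ∉ τ ✗.
  V = {[d]}: π^{-1}(V) = {d} ∉ τ ✗.
  V = {[b=c], [d]}: π^{-1}(V) = {b, c, d} ∉ τ ✗.
  V = {[e=f]}: π^{-1}(V) = {e, f} ∈ τ ✓.
  V = {[b=c], [e=f]}: π^{-1}(V) = {b, c, e, f} ∉ τ ✗.
  V = {[d], [e=f]}: π^{-1}(V) = {d, e, f} ∉ τ ✗.
  V = {[b=c], [d], [e=f]}: π^{-1}(V) = {b, c, d, e, f} ∈ τ ✓.
Open sets in the quotient: τ_Q = {{}, {[e=f]}, {[b=c], [d], [e=f]}} (3 elements).


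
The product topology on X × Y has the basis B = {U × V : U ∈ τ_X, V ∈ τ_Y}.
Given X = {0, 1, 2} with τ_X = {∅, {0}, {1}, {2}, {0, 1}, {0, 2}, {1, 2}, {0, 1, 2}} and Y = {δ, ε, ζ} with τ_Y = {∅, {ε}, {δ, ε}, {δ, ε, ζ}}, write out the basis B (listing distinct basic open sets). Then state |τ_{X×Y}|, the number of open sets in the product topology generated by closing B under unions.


Basis B = {∅ × ∅, {0} × {ε}, {1} × {ε}, {2} × {ε}, {0} × {δ, ε}, {0, 1} × {ε}, {0, 2} × {ε}, {1} × {δ, ε}, {1, 2} × {ε}, {2} × {δ, ε}, {0} × {δ, ε, ζ}, {0, 1, 2} × {ε}, {1} × {δ, ε, ζ}, {2} × {δ, ε, ζ}, {0, 1} × {δ, ε}, {0, 2} × {δ, ε}, {1, 2} × {δ, ε}, {0, 1} × {δ, ε, ζ}, {0, 2} × {δ, ε, ζ}, {0, 1, 2} × {δ, ε}, {1, 2} × {δ, ε, ζ}, {0, 1, 2} × {δ, ε, ζ}}; |τ_{X×Y}| = 64.

Enumerate products U × V with U ∈ τ_X, V ∈ τ_Y (deduplicated):
  ∅ × ∅ = {} (∅)
  {0} × {ε} = {(0,ε)}
  {1} × {ε} = {(1,ε)}
  {2} × {ε} = {(2,ε)}
  {0} × {δ, ε} = {(0,δ), (0,ε)}
  {0, 1} × {ε} = {(0,ε), (1,ε)}
  {0, 2} × {ε} = {(0,ε), (2,ε)}
  {1} × {δ, ε} = {(1,δ), (1,ε)}
  {1, 2} × {ε} = {(1,ε), (2,ε)}
  {2} × {δ, ε} = {(2,δ), (2,ε)}
  {0} × {δ, ε, ζ} = {(0,δ), (0,ε), (0,ζ)}
  {0, 1, 2} × {ε} = {(0,ε), (1,ε), (2,ε)}
  {1} × {δ, ε, ζ} = {(1,δ), (1,ε), (1,ζ)}
  {2} × {δ, ε, ζ} = {(2,δ), (2,ε), (2,ζ)}
  {0, 1} × {δ, ε} = {(0,δ), (0,ε), (1,δ), (1,ε)}
  {0, 2} × {δ, ε} = {(0,δ), (0,ε), (2,δ), (2,ε)}
  {1, 2} × {δ, ε} = {(1,δ), (1,ε), (2,δ), (2,ε)}
  {0, 1} × {δ, ε, ζ} = {(0,δ), (0,ε), (0,ζ), (1,δ), (1,ε), (1,ζ)}
  {0, 2} × {δ, ε, ζ} = {(0,δ), (0,ε), (0,ζ), (2,δ), (2,ε), (2,ζ)}
  {0, 1, 2} × {δ, ε} = {(0,δ), (0,ε), (1,δ), (1,ε), (2,δ), (2,ε)}
  {1, 2} × {δ, ε, ζ} = {(1,δ), (1,ε), (1,ζ), (2,δ), (2,ε), (2,ζ)}
  {0, 1, 2} × {δ, ε, ζ} = {(0,δ), (0,ε), (0,ζ), (1,δ), (1,ε), (1,ζ), (2,δ), (2,ε), (2,ζ)}
These 22 distinct sets form the basis B.
Close under arbitrary unions to get τ_{X×Y}; counting gives |τ_{X×Y}| = 64.


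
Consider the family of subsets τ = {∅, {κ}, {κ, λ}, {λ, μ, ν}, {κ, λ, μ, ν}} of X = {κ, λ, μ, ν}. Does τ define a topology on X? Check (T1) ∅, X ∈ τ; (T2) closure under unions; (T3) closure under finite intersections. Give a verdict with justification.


τ is NOT a topology on X.

Axiom (T1): ∅ ∈ τ? Yes; X ∈ τ? Yes.
Axiom (T2/T3): check pairwise unions and intersections of members of τ.
Counterexample for (T3): {κ, λ} ∩ {λ, μ, ν} = {λ} ∉ τ. Therefore τ is NOT a topology.


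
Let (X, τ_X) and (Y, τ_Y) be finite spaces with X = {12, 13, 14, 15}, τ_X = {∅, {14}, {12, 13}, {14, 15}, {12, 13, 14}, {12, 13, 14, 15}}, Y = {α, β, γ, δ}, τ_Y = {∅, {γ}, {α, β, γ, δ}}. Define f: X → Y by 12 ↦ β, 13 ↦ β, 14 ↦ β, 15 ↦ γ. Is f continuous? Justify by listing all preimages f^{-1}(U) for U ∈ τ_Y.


f is NOT continuous.

Compute f^{-1}(U) for each U ∈ τ_Y:
  U = ∅: f^{-1}(U) = ∅ ∈ τ_X ✓.
  U = {γ}: f^{-1}(U) = {15} ∉ τ_X ✗.
  U = {α, β, γ, δ}: f^{-1}(U) = {12, 13, 14, 15} ∈ τ_X ✓.
Found U = {γ} with f^{-1}(U) = {15} not in τ_X. Therefore f is NOT continuous.


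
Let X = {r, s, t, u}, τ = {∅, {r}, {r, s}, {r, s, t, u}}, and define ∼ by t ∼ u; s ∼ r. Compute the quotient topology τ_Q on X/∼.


X/∼ = {[r=s], [t=u]}; |τ_Q| = 3.

Equivalence classes: [r=s], [t=u].
Quotient map π: X → X/∼ sends r ↦ [r=s], s ↦ [r=s], t ↦ [t=u], u ↦ [t=u].
For each subset V ⊆ X/∼, compute π^{-1}(V) ⊆ X and check whether π^{-1}(V) ∈ τ. V is open in τ_Q iff π^{-1}(V) ∈ τ.
  V = {}: π^{-1}(V) = ∅ ∈ τ ✓.
  V = {[r=s]}: π^{-1}(V) = {r, s} ∈ τ ✓.
  V = {[t=u]}: π^{-1}(V) = {t, u} ∉ τ ✗.
  V = {[r=s], [t=u]}: π^{-1}(V) = {r, s, t, u} ∈ τ ✓.
Open sets in the quotient: τ_Q = {{}, {[r=s]}, {[r=s], [t=u]}} (3 elements).


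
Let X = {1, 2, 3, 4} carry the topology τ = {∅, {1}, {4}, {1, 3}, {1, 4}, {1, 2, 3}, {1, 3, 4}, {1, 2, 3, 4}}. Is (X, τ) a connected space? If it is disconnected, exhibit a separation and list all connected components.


(X, τ) is disconnected; components = [{4}, {1, 2, 3}].

Find clopen sets (U ∈ τ with X ∖ U ∈ τ):
  U = ∅, X ∖ U = {1, 2, 3, 4} — both open, so U is clopen.
  U = {4}, X ∖ U = {1, 2, 3} — both open, so U is clopen.
  U = {1, 2, 3}, X ∖ U = {4} — both open, so U is clopen.
  U = {1, 2, 3, 4}, X ∖ U = ∅ — both open, so U is clopen.
Nontrivial clopen(s) exist: e.g. {1, 2, 3}. So (X, τ) is disconnected.
Compute connected components by grouping points that agree on all clopens:
  component: {4}
  component: {1, 2, 3}


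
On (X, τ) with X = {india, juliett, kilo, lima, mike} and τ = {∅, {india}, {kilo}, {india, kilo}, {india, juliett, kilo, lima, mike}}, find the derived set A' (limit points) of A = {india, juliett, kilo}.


A' = {juliett, lima, mike}

For each x ∈ X, list the open sets U ∈ τ with x ∈ U, then check whether U ∩ (A ∖ {x}) ≠ ∅ for every such U.
  x = india: open {india} ∋ x has {india} ∩ (A ∖ {india}) = ∅, so x is NOT a limit point.
  x = juliett: opens ∋ x are {india, juliett, kilo, lima, mike}; each meets A ∖ {juliett}, so x IS a limit point.
  x = kilo: open {kilo} ∋ x has {kilo} ∩ (A ∖ {kilo}) = ∅, so x is NOT a limit point.
  x = lima: opens ∋ x are {india, juliett, kilo, lima, mike}; each meets A ∖ {lima}, so x IS a limit point.
  x = mike: opens ∋ x are {india, juliett, kilo, lima, mike}; each meets A ∖ {mike}, so x IS a limit point.
Collecting: A' = {juliett, lima, mike}.


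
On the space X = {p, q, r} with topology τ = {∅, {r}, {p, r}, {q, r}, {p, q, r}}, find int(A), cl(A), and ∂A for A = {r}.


int(A) = {r}, cl(A) = {p, q, r}, ∂A = {p, q}.

Closed sets in (X, τ) are complements of opens:
  closed(X, τ) = {∅, {p}, {q}, {p, q}, {p, q, r}}.
int(A) = ⋃ {U ∈ τ : U ⊆ A}. Opens contained in A: ∅, {r}.
Taking the union of these: int(A) = {r}.
cl(A) = ⋂ {C closed : A ⊆ C}. Closed sets containing A: {p, q, r}.
Intersecting these: cl(A) = {p, q, r}.
∂A = cl(A) ∖ int(A) = {p, q, r} ∖ {r} = {p, q}.
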